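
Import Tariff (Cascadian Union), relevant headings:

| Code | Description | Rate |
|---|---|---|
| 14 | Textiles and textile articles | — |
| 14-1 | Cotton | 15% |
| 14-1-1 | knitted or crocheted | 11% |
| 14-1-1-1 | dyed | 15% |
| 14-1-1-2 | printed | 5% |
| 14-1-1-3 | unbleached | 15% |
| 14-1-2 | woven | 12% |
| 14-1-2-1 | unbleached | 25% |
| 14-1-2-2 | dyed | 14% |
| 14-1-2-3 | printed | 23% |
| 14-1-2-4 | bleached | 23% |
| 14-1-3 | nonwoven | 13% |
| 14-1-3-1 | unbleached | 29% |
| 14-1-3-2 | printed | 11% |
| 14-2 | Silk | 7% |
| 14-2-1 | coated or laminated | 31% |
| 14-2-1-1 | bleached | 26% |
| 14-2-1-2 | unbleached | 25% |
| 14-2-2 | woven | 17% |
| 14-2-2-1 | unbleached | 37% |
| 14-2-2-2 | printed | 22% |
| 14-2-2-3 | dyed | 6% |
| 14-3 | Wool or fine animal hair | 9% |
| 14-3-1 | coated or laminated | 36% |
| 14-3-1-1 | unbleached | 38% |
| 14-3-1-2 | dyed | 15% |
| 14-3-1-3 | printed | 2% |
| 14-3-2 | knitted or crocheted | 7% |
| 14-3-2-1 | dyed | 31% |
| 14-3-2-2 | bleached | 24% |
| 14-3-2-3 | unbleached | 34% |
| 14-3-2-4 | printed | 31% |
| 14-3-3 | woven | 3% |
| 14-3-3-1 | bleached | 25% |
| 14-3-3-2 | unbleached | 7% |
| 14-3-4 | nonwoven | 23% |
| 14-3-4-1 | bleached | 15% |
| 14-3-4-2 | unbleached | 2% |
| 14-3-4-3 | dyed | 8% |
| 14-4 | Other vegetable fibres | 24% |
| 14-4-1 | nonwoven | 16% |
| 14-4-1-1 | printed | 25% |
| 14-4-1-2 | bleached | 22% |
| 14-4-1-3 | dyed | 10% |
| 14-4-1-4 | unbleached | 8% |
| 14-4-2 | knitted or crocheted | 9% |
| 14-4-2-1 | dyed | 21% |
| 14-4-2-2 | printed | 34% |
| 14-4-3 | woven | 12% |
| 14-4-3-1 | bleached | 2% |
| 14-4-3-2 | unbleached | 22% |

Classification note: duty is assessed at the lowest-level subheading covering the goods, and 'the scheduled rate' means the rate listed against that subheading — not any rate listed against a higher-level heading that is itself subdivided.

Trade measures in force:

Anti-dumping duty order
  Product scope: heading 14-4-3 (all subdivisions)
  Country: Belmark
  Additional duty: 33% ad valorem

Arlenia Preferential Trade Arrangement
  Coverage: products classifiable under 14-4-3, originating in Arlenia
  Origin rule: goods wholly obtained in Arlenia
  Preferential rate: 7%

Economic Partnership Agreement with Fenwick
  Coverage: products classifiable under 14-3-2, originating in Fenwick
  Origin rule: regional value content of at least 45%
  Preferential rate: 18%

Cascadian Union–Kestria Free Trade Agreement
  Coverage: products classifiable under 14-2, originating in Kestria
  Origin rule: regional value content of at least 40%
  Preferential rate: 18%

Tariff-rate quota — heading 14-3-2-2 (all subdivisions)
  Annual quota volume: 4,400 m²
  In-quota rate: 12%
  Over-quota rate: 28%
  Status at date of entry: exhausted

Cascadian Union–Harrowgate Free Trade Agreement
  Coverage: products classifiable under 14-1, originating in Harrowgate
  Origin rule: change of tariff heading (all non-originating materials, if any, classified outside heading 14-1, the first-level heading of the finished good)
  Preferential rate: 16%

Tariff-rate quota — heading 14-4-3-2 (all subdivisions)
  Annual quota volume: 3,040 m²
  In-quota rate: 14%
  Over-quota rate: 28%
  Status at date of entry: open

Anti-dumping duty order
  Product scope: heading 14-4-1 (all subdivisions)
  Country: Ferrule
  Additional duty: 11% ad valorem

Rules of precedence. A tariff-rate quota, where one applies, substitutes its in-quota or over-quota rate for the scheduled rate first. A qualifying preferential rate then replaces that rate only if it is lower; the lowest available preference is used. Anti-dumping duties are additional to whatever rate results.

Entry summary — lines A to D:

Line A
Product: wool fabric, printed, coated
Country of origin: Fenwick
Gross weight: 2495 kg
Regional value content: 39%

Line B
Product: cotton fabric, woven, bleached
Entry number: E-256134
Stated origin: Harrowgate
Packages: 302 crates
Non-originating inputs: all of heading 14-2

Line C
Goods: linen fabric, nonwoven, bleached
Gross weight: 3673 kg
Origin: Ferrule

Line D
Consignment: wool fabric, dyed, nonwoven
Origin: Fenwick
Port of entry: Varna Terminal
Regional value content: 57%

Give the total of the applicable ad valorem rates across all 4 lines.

Line A: wool → 14-3; coated → 14-3-1; printed → 14-3-1-3. Scheduled 2%. Fenwick agreement on 14-3-2: 14-3-1-3 not covered. → 2%.
Line B: cotton → 14-1; woven → 14-1-2; bleached → 14-1-2-4. Scheduled 23%. Harrowgate agreement on 14-1: CTH met → 16% available; preferential 16%. → 16%.
Line C: linen → 14-4; nonwoven → 14-4-1; bleached → 14-4-1-2. Scheduled 22%. anti-dumping (Ferrule, 14-4-1): +11%; total 22% + 11% = 33%. → 33%.
Line D: wool → 14-3; nonwoven → 14-3-4; dyed → 14-3-4-3. Scheduled 8%. Fenwick agreement on 14-3-2: 14-3-4-3 not covered. → 8%.
Sum: 2% + 16% + 33% + 8% = 59%.

59%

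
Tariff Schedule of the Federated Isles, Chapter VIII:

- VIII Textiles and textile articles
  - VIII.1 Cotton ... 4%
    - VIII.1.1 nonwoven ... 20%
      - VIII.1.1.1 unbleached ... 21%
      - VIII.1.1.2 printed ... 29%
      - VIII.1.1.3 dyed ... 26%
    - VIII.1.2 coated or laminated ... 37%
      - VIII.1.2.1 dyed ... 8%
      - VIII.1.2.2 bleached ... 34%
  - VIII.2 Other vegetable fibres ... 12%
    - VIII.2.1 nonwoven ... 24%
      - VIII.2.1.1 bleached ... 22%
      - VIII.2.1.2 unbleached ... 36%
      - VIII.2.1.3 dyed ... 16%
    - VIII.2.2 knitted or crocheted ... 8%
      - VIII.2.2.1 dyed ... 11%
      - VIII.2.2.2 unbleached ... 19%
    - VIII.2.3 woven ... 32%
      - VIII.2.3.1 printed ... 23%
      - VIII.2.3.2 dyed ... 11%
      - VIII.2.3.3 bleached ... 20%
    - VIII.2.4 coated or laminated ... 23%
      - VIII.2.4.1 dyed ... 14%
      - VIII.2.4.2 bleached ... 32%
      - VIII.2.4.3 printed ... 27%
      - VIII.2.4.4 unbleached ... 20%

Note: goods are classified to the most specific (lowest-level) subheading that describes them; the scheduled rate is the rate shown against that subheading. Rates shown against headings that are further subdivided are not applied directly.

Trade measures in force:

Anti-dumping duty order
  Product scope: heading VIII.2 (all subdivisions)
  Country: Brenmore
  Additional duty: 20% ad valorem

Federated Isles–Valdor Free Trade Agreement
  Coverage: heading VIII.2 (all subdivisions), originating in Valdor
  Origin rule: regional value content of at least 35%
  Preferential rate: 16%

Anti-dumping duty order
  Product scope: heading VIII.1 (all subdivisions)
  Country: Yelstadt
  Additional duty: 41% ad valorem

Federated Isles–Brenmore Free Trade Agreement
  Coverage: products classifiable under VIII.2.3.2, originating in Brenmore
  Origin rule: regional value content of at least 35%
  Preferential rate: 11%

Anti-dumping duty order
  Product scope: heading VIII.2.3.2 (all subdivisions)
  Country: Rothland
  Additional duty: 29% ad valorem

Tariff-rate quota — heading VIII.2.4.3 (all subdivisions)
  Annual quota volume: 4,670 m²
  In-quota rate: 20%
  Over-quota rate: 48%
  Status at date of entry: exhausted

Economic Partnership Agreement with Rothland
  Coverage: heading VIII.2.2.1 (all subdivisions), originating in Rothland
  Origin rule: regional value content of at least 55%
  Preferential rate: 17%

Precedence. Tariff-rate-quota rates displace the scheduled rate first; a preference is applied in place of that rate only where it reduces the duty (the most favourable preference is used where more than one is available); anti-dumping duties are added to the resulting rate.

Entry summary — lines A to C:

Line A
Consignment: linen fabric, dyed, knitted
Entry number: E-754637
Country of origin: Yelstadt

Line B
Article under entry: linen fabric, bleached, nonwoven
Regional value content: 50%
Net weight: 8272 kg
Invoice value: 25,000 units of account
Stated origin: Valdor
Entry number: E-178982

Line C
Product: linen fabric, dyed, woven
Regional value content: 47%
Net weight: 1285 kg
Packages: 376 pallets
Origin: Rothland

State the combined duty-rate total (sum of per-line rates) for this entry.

Line A: linen → VIII.2; knitted → VIII.2.2; dyed → VIII.2.2.1. Scheduled 11%. No special measure applies. → 11%.
Line B: linen → VIII.2; nonwoven → VIII.2.1; bleached → VIII.2.1.1. Scheduled 22%. Valdor agreement on VIII.2: RVC ≥ 35% → 16% available; preferential 16%. → 16%.
Line C: linen → VIII.2; woven → VIII.2.3; dyed → VIII.2.3.2. Scheduled 11%. Rothland agreement on VIII.2.2.1: VIII.2.3.2 not covered; anti-dumping (Rothland, VIII.2.3.2): +29%; total 11% + 29% = 40%. → 40%.
Sum: 11% + 16% + 40% = 67%.

67%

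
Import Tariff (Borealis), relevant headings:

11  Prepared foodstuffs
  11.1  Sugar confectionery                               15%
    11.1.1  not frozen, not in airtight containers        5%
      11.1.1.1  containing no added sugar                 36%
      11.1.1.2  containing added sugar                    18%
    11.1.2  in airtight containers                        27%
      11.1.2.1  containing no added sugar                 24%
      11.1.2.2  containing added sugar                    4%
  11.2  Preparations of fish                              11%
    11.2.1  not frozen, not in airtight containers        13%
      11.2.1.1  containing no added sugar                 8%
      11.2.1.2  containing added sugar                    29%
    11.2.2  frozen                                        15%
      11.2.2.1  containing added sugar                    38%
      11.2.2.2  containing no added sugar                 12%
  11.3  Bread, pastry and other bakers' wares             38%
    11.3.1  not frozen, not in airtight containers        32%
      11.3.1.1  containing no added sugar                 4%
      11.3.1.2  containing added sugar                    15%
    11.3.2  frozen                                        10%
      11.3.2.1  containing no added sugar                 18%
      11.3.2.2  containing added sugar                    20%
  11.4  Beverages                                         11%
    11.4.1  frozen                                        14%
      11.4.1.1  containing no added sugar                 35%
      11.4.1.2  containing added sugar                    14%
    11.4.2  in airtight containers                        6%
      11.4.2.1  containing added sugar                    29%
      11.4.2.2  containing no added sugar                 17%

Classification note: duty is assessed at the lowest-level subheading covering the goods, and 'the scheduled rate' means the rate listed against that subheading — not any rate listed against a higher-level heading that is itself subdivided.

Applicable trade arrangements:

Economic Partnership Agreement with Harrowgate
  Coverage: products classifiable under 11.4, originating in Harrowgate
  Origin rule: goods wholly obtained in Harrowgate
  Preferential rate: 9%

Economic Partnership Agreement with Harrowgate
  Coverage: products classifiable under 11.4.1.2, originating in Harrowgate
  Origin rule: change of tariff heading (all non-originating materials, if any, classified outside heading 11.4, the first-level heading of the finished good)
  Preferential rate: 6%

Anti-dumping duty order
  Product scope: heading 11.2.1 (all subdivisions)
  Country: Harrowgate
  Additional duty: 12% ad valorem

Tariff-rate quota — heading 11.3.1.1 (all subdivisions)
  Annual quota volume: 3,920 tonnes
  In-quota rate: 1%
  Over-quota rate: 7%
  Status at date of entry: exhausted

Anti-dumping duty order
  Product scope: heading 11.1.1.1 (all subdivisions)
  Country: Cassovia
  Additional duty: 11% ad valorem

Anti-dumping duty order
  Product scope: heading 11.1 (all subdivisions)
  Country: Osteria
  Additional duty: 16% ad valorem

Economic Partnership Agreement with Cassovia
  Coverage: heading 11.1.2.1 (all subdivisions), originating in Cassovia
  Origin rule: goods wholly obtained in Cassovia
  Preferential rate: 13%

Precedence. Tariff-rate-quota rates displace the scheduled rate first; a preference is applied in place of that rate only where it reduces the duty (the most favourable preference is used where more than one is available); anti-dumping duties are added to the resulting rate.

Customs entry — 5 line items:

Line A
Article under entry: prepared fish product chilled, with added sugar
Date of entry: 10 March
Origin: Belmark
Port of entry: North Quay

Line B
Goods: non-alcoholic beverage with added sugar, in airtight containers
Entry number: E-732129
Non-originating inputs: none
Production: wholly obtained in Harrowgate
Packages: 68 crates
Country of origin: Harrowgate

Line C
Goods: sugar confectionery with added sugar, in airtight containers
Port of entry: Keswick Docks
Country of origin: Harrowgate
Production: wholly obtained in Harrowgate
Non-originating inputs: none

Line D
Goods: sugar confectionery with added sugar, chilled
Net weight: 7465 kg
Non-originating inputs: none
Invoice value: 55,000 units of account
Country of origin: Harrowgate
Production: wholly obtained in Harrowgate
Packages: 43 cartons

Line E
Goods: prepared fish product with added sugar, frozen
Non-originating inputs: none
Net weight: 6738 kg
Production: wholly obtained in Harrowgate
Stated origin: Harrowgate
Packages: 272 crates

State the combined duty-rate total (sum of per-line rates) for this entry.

Line A: prepared fish product → 11.2; chilled → 11.2.1; with added sugar → 11.2.1.2. Scheduled 29%. No special measure applies. → 29%.
Line B: non-alcoholic beverage → 11.4; in airtight containers → 11.4.2; with added sugar → 11.4.2.1. Scheduled 29%. Harrowgate agreement on 11.4: wholly obtained → 9% available; Harrowgate agreement on 11.4.1.2: 11.4.2.1 not covered; preferential 9%. → 9%.
Line C: sugar confectionery → 11.1; in airtight containers → 11.1.2; with added sugar → 11.1.2.2. Scheduled 4%. Harrowgate agreement on 11.4: 11.1.2.2 not covered; Harrowgate agreement on 11.4.1.2: 11.1.2.2 not covered. → 4%.
Line D: sugar confectionery → 11.1; chilled → 11.1.1; with added sugar → 11.1.1.2. Scheduled 18%. Harrowgate agreement on 11.4: 11.1.1.2 not covered; Harrowgate agreement on 11.4.1.2: 11.1.1.2 not covered. → 18%.
Line E: prepared fish product → 11.2; frozen → 11.2.2; with added sugar → 11.2.2.1. Scheduled 38%. Harrowgate agreement on 11.4: 11.2.2.1 not covered; Harrowgate agreement on 11.4.1.2: 11.2.2.1 not covered. → 38%.
Sum: 29% + 9% + 4% + 18% + 38% = 98%.

98%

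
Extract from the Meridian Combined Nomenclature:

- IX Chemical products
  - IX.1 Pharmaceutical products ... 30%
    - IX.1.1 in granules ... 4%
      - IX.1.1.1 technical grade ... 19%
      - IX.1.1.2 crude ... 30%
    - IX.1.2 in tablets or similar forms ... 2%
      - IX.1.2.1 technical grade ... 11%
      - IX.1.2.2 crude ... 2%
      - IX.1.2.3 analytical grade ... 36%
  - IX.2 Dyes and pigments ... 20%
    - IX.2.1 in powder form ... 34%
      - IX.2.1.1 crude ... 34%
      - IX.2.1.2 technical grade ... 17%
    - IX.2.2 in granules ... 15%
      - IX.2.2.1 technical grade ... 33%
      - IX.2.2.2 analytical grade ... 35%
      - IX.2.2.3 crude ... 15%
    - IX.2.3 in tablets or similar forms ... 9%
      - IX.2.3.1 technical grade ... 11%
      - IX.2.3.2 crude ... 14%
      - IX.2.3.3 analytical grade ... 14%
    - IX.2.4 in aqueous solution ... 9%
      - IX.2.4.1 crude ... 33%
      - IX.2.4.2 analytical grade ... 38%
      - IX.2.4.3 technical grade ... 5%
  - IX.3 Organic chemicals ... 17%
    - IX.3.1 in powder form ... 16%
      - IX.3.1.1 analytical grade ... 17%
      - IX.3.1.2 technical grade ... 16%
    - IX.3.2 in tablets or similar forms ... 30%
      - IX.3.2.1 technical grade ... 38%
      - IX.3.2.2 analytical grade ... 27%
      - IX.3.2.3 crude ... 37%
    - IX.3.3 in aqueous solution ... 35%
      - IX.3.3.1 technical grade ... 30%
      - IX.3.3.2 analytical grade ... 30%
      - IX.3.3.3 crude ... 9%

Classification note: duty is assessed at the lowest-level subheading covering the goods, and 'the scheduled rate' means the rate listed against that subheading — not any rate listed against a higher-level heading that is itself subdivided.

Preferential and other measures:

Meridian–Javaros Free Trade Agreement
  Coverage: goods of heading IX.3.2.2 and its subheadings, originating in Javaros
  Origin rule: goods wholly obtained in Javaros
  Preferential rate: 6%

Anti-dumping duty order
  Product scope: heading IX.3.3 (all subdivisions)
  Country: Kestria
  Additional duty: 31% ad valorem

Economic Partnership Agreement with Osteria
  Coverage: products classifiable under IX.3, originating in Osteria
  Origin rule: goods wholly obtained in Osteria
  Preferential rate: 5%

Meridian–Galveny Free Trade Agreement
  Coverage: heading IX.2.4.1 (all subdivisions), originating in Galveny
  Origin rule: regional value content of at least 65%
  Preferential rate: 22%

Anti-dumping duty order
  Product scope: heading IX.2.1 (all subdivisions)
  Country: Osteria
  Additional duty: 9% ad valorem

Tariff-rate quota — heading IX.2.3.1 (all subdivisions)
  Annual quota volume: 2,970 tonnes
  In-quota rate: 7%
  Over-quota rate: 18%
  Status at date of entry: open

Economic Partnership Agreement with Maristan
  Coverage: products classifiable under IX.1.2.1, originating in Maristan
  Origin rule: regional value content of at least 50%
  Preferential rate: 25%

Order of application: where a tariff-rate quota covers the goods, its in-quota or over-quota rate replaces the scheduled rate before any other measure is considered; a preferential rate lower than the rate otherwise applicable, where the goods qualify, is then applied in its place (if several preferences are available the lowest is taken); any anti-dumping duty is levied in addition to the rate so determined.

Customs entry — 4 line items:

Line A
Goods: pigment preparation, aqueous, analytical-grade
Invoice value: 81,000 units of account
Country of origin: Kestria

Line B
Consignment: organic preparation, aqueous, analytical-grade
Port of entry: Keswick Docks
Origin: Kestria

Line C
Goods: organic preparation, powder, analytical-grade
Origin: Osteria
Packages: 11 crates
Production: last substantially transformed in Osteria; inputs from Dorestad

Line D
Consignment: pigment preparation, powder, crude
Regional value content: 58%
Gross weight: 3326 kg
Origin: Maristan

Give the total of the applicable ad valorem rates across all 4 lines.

Line A: pigment → IX.2; aqueous → IX.2.4; analytical-grade → IX.2.4.2. Scheduled 38%. No special measure applies. → 38%.
Line B: organic → IX.3; aqueous → IX.3.3; analytical-grade → IX.3.3.2. Scheduled 30%. anti-dumping (Kestria, IX.3.3): +31%; total 30% + 31% = 61%. → 61%.
Line C: organic → IX.3; powder → IX.3.1; analytical-grade → IX.3.1.1. Scheduled 17%. Osteria agreement on IX.3: not wholly obtained. → 17%.
Line D: pigment → IX.2; powder → IX.2.1; crude → IX.2.1.1. Scheduled 34%. Maristan agreement on IX.1.2.1: IX.2.1.1 not covered. → 34%.
Sum: 38% + 61% + 17% + 34% = 150%.

150%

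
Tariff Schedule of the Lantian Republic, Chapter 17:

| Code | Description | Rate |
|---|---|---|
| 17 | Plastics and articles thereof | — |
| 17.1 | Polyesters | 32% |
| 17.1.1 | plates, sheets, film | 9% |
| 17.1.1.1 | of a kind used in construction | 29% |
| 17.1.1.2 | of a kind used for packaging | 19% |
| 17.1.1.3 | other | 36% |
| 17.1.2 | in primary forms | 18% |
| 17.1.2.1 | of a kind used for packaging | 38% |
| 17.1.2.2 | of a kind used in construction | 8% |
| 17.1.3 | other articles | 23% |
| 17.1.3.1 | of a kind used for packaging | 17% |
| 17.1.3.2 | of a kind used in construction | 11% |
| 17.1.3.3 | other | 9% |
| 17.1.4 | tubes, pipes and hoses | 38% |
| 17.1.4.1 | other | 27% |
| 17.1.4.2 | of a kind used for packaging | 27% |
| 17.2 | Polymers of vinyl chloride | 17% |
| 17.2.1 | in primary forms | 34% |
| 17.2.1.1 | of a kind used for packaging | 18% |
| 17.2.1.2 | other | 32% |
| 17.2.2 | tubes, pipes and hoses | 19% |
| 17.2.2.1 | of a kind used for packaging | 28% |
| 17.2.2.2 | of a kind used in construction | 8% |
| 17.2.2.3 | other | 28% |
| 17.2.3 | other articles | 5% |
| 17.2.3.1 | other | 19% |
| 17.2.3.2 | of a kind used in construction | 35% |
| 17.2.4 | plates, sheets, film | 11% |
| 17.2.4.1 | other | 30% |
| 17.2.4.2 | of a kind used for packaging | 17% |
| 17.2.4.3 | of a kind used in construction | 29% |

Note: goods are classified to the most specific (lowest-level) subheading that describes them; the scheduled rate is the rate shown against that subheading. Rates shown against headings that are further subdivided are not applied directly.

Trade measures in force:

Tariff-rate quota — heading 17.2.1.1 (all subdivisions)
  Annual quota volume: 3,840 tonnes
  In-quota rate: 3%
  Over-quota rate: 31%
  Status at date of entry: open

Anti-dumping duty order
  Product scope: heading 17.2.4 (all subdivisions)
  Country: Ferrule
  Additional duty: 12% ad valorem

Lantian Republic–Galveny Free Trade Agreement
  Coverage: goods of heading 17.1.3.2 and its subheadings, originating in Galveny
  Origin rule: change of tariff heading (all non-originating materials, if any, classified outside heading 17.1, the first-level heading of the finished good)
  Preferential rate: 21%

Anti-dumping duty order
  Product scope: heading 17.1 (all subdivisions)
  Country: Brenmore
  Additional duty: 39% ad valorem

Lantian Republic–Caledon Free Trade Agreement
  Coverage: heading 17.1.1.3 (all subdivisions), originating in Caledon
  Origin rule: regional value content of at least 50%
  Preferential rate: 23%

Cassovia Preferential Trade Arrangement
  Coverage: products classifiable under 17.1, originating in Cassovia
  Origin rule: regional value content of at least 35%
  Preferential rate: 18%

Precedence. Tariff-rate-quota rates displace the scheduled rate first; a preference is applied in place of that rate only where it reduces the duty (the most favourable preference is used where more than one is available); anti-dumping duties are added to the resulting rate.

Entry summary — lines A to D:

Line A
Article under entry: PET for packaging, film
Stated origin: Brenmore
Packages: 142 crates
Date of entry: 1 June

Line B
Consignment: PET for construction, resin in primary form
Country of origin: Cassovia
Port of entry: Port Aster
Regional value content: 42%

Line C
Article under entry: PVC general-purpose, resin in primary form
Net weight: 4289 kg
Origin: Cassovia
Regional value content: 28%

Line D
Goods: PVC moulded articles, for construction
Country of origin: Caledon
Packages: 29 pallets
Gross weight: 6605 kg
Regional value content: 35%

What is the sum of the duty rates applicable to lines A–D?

Line A: PET → 17.1; film → 17.1.1; for packaging → 17.1.1.2. Scheduled 19%. anti-dumping (Brenmore, 17.1): +39%; total 19% + 39% = 58%. → 58%.
Line B: PET → 17.1; resin in primary form → 17.1.2; for construction → 17.1.2.2. Scheduled 8%. Cassovia agreement on 17.1: RVC ≥ 35% → 18% available; preference 18% not lower than 8% → no reduction. → 8%.
Line C: PVC → 17.2; resin in primary form → 17.2.1; general-purpose → 17.2.1.2. Scheduled 32%. Cassovia agreement on 17.1: 17.2.1.2 not covered. → 32%.
Line D: PVC → 17.2; moulded articles → 17.2.3; for construction → 17.2.3.2. Scheduled 35%. Caledon agreement on 17.1.1.3: 17.2.3.2 not covered. → 35%.
Sum: 58% + 8% + 32% + 35% = 133%.

133%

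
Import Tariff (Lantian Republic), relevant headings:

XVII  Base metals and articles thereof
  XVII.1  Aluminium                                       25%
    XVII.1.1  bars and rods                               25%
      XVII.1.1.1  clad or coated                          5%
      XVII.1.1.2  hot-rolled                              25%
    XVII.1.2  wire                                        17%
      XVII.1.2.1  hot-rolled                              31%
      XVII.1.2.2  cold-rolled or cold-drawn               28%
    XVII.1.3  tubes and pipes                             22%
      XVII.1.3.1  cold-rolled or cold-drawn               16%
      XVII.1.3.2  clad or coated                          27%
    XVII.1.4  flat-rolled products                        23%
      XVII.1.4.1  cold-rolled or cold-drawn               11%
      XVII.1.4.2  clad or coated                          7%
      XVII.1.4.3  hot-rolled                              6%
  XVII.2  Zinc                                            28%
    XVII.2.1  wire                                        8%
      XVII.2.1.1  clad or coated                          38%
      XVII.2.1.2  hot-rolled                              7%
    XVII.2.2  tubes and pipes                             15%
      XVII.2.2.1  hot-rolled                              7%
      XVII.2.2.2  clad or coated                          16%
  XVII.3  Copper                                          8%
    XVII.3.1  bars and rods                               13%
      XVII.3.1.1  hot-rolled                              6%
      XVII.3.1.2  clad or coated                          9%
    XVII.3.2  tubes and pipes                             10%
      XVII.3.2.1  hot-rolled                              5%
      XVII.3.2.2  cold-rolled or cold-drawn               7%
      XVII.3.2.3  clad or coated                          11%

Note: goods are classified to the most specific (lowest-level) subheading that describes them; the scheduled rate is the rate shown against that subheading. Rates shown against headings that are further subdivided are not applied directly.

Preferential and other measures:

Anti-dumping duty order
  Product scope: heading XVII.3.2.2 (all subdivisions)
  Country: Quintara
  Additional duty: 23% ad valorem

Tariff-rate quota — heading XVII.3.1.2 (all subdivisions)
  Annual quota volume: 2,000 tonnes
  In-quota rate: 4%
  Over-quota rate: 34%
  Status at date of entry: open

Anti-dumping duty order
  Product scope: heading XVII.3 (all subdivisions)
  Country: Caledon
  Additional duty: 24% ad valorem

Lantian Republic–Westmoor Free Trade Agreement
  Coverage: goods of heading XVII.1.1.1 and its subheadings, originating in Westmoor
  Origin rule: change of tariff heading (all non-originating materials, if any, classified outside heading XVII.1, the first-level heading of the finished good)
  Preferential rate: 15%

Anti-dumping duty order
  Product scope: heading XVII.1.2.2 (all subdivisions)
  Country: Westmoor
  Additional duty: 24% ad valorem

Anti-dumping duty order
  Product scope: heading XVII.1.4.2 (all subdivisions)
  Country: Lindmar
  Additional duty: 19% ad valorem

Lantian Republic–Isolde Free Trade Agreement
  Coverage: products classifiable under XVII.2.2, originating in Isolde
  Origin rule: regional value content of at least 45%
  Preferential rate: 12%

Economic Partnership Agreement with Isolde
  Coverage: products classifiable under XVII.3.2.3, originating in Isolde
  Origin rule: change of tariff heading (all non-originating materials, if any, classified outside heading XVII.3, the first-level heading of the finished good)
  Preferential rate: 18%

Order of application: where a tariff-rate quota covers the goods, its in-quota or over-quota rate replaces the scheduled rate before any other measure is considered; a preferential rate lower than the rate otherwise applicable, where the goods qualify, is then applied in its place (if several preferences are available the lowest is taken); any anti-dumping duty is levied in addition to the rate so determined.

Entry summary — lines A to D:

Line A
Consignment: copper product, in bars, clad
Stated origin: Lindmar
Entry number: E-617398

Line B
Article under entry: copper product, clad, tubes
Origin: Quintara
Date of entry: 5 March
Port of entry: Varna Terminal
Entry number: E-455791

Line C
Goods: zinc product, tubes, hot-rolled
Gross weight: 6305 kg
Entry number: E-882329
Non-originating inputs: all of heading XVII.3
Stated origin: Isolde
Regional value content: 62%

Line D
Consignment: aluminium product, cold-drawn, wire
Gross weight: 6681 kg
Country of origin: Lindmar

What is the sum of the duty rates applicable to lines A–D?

Line A: copper → XVII.3; in bars → XVII.3.1; clad → XVII.3.1.2. Scheduled 9%. quota on XVII.3.1.2 open → in-quota 4%. → 4%.
Line B: copper → XVII.3; tubes → XVII.3.2; clad → XVII.3.2.3. Scheduled 11%. No special measure applies. → 11%.
Line C: zinc → XVII.2; tubes → XVII.2.2; hot-rolled → XVII.2.2.1. Scheduled 7%. Isolde agreement on XVII.2.2: RVC ≥ 45% → 12% available; Isolde agreement on XVII.3.2.3: XVII.2.2.1 not covered; preference 12% not lower than 7% → no reduction. → 7%.
Line D: aluminium → XVII.1; wire → XVII.1.2; cold-drawn → XVII.1.2.2. Scheduled 28%. No special measure applies. → 28%.
Sum: 4% + 11% + 7% + 28% = 50%.

50%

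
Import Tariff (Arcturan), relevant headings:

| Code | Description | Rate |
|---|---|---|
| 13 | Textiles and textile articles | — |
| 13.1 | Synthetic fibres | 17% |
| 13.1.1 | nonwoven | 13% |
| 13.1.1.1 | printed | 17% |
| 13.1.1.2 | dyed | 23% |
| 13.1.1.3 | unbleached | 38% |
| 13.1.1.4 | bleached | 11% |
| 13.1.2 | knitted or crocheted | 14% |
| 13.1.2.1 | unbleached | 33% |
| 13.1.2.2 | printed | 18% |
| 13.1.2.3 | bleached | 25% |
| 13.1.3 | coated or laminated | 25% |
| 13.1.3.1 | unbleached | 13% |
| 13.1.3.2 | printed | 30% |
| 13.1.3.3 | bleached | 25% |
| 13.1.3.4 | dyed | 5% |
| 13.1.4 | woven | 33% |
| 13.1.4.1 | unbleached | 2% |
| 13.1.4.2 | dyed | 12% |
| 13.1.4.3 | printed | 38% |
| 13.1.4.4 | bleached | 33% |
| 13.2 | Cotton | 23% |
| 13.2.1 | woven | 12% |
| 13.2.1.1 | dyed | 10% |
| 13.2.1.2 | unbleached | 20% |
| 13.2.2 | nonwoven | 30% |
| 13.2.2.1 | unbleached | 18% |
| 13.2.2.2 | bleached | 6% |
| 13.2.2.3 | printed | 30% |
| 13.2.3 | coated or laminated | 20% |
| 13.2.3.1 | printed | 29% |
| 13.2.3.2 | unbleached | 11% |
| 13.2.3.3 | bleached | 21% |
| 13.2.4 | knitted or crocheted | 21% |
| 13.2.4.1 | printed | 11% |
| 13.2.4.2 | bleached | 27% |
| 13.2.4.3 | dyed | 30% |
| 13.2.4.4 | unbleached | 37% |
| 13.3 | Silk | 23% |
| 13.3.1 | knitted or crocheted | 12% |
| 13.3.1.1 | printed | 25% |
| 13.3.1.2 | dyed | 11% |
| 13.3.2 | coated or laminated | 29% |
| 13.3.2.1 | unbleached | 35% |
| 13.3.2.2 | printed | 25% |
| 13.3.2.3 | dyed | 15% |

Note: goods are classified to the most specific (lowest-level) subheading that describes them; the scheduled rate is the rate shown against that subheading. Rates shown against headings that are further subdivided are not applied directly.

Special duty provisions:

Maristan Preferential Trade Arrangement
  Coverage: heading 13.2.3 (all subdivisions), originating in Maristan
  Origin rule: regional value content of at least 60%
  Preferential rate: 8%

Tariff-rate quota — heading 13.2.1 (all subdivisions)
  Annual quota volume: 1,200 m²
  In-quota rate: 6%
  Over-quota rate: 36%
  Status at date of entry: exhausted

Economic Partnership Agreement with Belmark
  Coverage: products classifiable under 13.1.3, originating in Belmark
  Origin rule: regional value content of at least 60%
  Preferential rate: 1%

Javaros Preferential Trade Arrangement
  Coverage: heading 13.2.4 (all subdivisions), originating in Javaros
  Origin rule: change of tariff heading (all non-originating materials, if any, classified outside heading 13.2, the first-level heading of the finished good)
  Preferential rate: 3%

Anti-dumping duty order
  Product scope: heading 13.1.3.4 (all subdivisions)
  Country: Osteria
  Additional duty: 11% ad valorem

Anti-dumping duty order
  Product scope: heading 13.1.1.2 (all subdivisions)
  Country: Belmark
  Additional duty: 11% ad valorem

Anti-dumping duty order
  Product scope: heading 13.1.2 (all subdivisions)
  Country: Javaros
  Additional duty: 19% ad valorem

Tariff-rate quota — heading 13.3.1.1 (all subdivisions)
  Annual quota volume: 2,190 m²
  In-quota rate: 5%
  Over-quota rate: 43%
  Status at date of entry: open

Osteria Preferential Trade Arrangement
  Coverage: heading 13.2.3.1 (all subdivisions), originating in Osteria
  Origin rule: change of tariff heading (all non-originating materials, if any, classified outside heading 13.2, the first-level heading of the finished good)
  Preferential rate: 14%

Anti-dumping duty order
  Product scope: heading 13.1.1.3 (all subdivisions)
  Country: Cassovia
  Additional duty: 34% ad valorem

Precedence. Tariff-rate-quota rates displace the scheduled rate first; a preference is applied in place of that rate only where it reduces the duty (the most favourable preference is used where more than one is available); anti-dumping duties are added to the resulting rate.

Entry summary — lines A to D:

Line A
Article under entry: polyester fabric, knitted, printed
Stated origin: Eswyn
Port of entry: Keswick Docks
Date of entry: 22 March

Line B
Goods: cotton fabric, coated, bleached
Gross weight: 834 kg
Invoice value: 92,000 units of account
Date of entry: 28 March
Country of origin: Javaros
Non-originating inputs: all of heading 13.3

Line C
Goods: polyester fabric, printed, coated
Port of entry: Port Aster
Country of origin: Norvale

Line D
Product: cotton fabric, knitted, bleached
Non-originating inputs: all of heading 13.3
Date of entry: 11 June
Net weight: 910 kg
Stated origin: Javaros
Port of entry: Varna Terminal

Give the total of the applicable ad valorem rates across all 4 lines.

Line A: polyester → 13.1; knitted → 13.1.2; printed → 13.1.2.2. Scheduled 18%. No special measure applies. → 18%.
Line B: cotton → 13.2; coated → 13.2.3; bleached → 13.2.3.3. Scheduled 21%. Javaros agreement on 13.2.4: 13.2.3.3 not covered. → 21%.
Line C: polyester → 13.1; coated → 13.1.3; printed → 13.1.3.2. Scheduled 30%. No special measure applies. → 30%.
Line D: cotton → 13.2; knitted → 13.2.4; bleached → 13.2.4.2. Scheduled 27%. Javaros agreement on 13.2.4: CTH met → 3% available; preferential 3%. → 3%.
Sum: 18% + 21% + 30% + 3% = 72%.

72%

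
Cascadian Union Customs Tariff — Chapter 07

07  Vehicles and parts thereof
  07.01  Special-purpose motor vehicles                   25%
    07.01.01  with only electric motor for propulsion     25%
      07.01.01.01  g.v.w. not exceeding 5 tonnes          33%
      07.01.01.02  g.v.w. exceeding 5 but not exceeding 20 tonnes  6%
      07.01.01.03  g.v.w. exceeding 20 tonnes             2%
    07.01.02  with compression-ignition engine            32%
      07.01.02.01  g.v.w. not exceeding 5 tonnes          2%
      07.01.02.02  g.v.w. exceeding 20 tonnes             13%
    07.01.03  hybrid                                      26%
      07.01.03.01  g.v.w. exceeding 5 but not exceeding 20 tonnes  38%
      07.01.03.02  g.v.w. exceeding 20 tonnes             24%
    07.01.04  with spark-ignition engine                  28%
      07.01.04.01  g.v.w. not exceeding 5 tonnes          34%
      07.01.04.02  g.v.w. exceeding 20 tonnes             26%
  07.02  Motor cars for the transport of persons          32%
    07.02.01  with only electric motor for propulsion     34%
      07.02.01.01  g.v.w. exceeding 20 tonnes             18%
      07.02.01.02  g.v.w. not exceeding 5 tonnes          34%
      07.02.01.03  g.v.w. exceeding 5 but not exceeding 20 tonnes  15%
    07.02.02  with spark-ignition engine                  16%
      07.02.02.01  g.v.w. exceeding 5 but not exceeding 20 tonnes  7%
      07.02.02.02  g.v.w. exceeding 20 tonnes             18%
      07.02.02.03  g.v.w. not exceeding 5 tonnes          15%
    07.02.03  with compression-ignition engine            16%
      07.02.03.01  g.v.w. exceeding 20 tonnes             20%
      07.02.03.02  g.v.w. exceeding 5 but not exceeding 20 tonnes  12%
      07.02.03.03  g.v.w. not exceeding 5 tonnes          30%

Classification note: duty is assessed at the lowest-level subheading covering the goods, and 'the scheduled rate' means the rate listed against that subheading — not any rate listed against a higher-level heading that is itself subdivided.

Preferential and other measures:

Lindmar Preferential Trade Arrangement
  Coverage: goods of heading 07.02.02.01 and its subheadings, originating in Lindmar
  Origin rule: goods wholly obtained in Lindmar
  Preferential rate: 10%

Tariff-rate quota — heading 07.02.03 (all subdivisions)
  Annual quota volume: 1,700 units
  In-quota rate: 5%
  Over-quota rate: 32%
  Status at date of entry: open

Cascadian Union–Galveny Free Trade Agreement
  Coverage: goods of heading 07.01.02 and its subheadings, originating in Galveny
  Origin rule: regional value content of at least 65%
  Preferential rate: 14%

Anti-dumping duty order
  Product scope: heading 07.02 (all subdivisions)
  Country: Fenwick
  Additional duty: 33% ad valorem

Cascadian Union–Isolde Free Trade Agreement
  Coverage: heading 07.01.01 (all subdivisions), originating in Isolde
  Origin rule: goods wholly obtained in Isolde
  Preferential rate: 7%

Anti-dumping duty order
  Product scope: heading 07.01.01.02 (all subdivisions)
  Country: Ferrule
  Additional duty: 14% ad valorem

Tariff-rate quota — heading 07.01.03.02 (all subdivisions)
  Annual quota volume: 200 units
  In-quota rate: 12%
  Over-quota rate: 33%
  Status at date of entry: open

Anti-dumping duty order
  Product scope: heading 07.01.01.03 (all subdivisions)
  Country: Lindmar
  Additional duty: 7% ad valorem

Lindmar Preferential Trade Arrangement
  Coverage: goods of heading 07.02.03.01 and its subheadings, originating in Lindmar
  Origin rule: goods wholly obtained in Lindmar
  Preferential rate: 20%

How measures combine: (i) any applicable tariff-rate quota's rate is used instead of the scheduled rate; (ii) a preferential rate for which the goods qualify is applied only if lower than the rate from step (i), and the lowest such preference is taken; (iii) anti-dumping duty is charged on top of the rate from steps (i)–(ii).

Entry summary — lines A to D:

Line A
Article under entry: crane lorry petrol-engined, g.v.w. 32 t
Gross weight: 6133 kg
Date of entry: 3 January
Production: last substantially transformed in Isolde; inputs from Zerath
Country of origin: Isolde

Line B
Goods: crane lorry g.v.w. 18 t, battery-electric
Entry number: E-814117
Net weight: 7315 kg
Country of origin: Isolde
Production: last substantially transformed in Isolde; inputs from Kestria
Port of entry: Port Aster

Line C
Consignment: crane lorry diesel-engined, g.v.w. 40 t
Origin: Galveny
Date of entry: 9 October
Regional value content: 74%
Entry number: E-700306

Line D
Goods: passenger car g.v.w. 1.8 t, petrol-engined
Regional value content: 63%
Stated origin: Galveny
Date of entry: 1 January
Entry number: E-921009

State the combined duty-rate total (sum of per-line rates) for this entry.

60%

Line A: crane lorry → 07.01; petrol-engined → 07.01.04; g.v.w. 32 t → 07.01.04.02. Scheduled 26%. Isolde agreement on 07.01.01: 07.01.04.02 not covered. → 26%.
Line B: crane lorry → 07.01; battery-electric → 07.01.01; g.v.w. 18 t → 07.01.01.02. Scheduled 6%. Isolde agreement on 07.01.01: not wholly obtained. → 6%.
Line C: crane lorry → 07.01; diesel-engined → 07.01.02; g.v.w. 40 t → 07.01.02.02. Scheduled 13%. Galveny agreement on 07.01.02: RVC ≥ 65% → 14% available; preference 14% not lower than 13% → no reduction. → 13%.
Line D: passenger car → 07.02; petrol-engined → 07.02.02; g.v.w. 1.8 t → 07.02.02.03. Scheduled 15%. Galveny agreement on 07.01.02: 07.02.02.03 not covered. → 15%.
Sum: 26% + 6% + 13% + 15% = 60%.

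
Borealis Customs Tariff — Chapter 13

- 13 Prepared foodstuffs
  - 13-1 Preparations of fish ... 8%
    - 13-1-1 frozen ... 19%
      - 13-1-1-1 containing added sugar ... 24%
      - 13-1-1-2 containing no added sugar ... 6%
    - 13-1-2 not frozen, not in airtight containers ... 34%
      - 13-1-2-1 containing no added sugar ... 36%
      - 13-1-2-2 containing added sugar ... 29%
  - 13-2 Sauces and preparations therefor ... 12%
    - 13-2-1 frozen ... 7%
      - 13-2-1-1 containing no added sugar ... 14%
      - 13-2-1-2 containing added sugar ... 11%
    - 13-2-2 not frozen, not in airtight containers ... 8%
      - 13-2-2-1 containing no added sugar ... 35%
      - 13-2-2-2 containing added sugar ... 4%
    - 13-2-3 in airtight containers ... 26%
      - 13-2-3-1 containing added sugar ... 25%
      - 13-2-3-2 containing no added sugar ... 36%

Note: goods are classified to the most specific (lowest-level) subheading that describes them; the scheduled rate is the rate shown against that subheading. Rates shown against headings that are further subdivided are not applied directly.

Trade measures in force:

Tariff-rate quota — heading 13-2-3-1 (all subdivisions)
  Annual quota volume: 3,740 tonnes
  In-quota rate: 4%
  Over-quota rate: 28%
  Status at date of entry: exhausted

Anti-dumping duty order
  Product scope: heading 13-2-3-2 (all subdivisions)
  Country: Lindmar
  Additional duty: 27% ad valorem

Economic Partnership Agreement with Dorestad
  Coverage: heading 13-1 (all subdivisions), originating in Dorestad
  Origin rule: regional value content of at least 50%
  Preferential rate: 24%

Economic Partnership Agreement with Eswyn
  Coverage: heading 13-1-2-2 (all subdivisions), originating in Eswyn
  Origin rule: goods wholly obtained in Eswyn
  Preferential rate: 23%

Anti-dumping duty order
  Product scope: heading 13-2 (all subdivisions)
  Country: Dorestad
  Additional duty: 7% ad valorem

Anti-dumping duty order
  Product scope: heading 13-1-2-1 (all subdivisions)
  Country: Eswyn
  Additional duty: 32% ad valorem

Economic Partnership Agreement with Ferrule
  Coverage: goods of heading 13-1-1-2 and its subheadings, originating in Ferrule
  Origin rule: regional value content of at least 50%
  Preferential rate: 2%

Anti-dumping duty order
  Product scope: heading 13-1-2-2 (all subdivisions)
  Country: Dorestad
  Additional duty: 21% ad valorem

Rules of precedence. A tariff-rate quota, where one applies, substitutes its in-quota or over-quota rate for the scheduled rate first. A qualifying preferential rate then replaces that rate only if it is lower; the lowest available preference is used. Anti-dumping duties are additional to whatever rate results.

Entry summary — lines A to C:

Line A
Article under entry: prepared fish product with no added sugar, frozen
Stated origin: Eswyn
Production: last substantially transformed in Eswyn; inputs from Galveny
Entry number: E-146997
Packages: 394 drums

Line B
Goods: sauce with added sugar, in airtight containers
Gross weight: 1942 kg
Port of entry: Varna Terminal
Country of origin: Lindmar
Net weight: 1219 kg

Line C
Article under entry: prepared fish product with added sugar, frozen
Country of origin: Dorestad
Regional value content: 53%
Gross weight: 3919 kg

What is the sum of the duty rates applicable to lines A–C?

Line A: prepared fish product → 13-1; frozen → 13-1-1; with no added sugar → 13-1-1-2. Scheduled 6%. Eswyn agreement on 13-1-2-2: 13-1-1-2 not covered. → 6%.
Line B: sauce → 13-2; in airtight containers → 13-2-3; with added sugar → 13-2-3-1. Scheduled 25%. quota on 13-2-3-1 exhausted → over-quota 28%. → 28%.
Line C: prepared fish product → 13-1; frozen → 13-1-1; with added sugar → 13-1-1-1. Scheduled 24%. Dorestad agreement on 13-1: RVC ≥ 50% → 24% available; preference 24% not lower than 24% → no reduction. → 24%.
Sum: 6% + 28% + 24% = 58%.

58%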